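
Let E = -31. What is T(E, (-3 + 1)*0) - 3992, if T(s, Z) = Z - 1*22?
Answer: -4014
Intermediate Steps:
T(s, Z) = -22 + Z (T(s, Z) = Z - 22 = -22 + Z)
T(E, (-3 + 1)*0) - 3992 = (-22 + (-3 + 1)*0) - 3992 = (-22 - 2*0) - 3992 = (-22 + 0) - 3992 = -22 - 3992 = -4014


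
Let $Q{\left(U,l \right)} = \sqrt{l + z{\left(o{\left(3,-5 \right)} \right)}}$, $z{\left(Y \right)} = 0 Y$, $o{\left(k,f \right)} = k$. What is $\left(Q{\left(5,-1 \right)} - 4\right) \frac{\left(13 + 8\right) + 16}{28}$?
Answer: $- \frac{37}{7} + \frac{37 i}{28} \approx -5.2857 + 1.3214 i$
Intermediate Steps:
$z{\left(Y \right)} = 0$
$Q{\left(U,l \right)} = \sqrt{l}$ ($Q{\left(U,l \right)} = \sqrt{l + 0} = \sqrt{l}$)
$\left(Q{\left(5,-1 \right)} - 4\right) \frac{\left(13 + 8\right) + 16}{28} = \left(\sqrt{-1} - 4\right) \frac{\left(13 + 8\right) + 16}{28} = \left(i - 4\right) \left(21 + 16\right) \frac{1}{28} = \left(-4 + i\right) 37 \cdot \frac{1}{28} = \left(-4 + i\right) \frac{37}{28} = - \frac{37}{7} + \frac{37 i}{28}$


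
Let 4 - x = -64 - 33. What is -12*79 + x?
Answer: -847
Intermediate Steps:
x = 101 (x = 4 - (-64 - 33) = 4 - 1*(-97) = 4 + 97 = 101)
-12*79 + x = -12*79 + 101 = -948 + 101 = -847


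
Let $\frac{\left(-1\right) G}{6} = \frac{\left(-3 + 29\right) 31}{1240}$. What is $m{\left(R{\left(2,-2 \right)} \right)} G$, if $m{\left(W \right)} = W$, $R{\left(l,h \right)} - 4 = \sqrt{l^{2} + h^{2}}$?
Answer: $- \frac{78}{5} - \frac{39 \sqrt{2}}{5} \approx -26.631$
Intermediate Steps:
$R{\left(l,h \right)} = 4 + \sqrt{h^{2} + l^{2}}$ ($R{\left(l,h \right)} = 4 + \sqrt{l^{2} + h^{2}} = 4 + \sqrt{h^{2} + l^{2}}$)
$G = - \frac{39}{10}$ ($G = - 6 \frac{\left(-3 + 29\right) 31}{1240} = - 6 \cdot 26 \cdot 31 \cdot \frac{1}{1240} = - 6 \cdot 806 \cdot \frac{1}{1240} = \left(-6\right) \frac{13}{20} = - \frac{39}{10} \approx -3.9$)
$m{\left(R{\left(2,-2 \right)} \right)} G = \left(4 + \sqrt{\left(-2\right)^{2} + 2^{2}}\right) \left(- \frac{39}{10}\right) = \left(4 + \sqrt{4 + 4}\right) \left(- \frac{39}{10}\right) = \left(4 + \sqrt{8}\right) \left(- \frac{39}{10}\right) = \left(4 + 2 \sqrt{2}\right) \left(- \frac{39}{10}\right) = - \frac{78}{5} - \frac{39 \sqrt{2}}{5}$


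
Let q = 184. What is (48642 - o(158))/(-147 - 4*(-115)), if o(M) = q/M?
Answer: 3842626/24727 ≈ 155.40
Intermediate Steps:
o(M) = 184/M
(48642 - o(158))/(-147 - 4*(-115)) = (48642 - 184/158)/(-147 - 4*(-115)) = (48642 - 184/158)/(-147 + 460) = (48642 - 1*92/79)/313 = (48642 - 92/79)*(1/313) = (3842626/79)*(1/313) = 3842626/24727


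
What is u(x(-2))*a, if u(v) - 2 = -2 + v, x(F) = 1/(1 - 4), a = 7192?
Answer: -7192/3 ≈ -2397.3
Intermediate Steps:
x(F) = -1/3 (x(F) = 1/(-3) = -1/3)
u(v) = v (u(v) = 2 + (-2 + v) = v)
u(x(-2))*a = -1/3*7192 = -7192/3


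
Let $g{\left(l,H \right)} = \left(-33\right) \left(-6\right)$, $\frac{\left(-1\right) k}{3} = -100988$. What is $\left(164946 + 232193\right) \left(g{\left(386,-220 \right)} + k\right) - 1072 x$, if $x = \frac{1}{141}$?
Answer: $\frac{16976040944966}{141} \approx 1.204 \cdot 10^{11}$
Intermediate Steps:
$k = 302964$ ($k = \left(-3\right) \left(-100988\right) = 302964$)
$g{\left(l,H \right)} = 198$
$x = \frac{1}{141} \approx 0.0070922$
$\left(164946 + 232193\right) \left(g{\left(386,-220 \right)} + k\right) - 1072 x = \left(164946 + 232193\right) \left(198 + 302964\right) - \frac{1072}{141} = 397139 \cdot 303162 - \frac{1072}{141} = 120397453518 - \frac{1072}{141} = \frac{16976040944966}{141}$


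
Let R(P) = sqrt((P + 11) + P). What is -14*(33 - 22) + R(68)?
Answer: -154 + 7*sqrt(3) ≈ -141.88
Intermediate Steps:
R(P) = sqrt(11 + 2*P) (R(P) = sqrt((11 + P) + P) = sqrt(11 + 2*P))
-14*(33 - 22) + R(68) = -14*(33 - 22) + sqrt(11 + 2*68) = -14*11 + sqrt(11 + 136) = -154 + sqrt(147) = -154 + 7*sqrt(3)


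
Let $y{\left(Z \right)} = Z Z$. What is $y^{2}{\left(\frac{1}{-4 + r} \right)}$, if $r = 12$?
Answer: $\frac{1}{4096} \approx 0.00024414$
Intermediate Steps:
$y{\left(Z \right)} = Z^{2}$
$y^{2}{\left(\frac{1}{-4 + r} \right)} = \left(\left(\frac{1}{-4 + 12}\right)^{2}\right)^{2} = \left(\left(\frac{1}{8}\right)^{2}\right)^{2} = \left(\frac{1}{64}\right)^{2} = \frac{1}{4096}$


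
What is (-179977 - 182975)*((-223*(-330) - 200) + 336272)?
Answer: -148687642224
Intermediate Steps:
(-179977 - 182975)*((-223*(-330) - 200) + 336272) = -362952*((73590 - 200) + 336272) = -362952*(73390 + 336272) = -362952*409662 = -148687642224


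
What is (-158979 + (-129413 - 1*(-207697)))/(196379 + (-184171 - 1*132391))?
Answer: 80695/120183 ≈ 0.67143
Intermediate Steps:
(-158979 + (-129413 - 1*(-207697)))/(196379 + (-184171 - 1*132391)) = (-158979 + (-129413 + 207697))/(196379 + (-184171 - 132391)) = (-158979 + 78284)/(196379 - 316562) = -80695/(-120183) = -80695*(-1/120183) = 80695/120183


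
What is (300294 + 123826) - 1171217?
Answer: -747097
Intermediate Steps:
(300294 + 123826) - 1171217 = 424120 - 1171217 = -747097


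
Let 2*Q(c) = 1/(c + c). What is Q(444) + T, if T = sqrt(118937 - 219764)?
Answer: 1/1776 + 3*I*sqrt(11203) ≈ 0.00056306 + 317.53*I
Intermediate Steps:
Q(c) = 1/(4*c) (Q(c) = 1/(2*(c + c)) = 1/(2*((2*c))) = (1/(2*c))/2 = 1/(4*c))
T = 3*I*sqrt(11203) (T = sqrt(-100827) = 3*I*sqrt(11203) ≈ 317.53*I)
Q(444) + T = (1/4)/444 + 3*I*sqrt(11203) = (1/4)*(1/444) + 3*I*sqrt(11203) = 1/1776 + 3*I*sqrt(11203)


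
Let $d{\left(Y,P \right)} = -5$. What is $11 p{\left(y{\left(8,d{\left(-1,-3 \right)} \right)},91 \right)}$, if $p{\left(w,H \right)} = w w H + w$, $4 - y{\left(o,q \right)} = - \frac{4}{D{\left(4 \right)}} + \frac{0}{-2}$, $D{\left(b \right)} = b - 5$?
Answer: $0$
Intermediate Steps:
$D{\left(b \right)} = -5 + b$ ($D{\left(b \right)} = b - 5 = -5 + b$)
$y{\left(o,q \right)} = 0$ ($y{\left(o,q \right)} = 4 - \left(- \frac{4}{-5 + 4} + \frac{0}{-2}\right) = 4 - \left(- \frac{4}{-1} + 0 \left(- \frac{1}{2}\right)\right) = 4 - \left(\left(-4\right) \left(-1\right) + 0\right) = 4 - \left(4 + 0\right) = 4 - 4 = 0$)
$p{\left(w,H \right)} = w + H w^{2}$ ($p{\left(w,H \right)} = w^{2} H + w = H w^{2} + w = w + H w^{2}$)
$11 p{\left(y{\left(8,d{\left(-1,-3 \right)} \right)},91 \right)} = 11 \cdot 0 \left(1 + 91 \cdot 0\right) = 11 \cdot 0 \left(1 + 0\right) = 11 \cdot 0 \cdot 1 = 11 \cdot 0 = 0$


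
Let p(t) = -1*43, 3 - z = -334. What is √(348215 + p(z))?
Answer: 2*√87043 ≈ 590.06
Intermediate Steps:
z = 337 (z = 3 - 1*(-334) = 3 + 334 = 337)
p(t) = -43
√(348215 + p(z)) = √(348215 - 43) = √348172 = 2*√87043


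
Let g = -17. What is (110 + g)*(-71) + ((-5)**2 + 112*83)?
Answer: 2718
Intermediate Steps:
(110 + g)*(-71) + ((-5)**2 + 112*83) = (110 - 17)*(-71) + ((-5)**2 + 112*83) = 93*(-71) + (25 + 9296) = -6603 + 9321 = 2718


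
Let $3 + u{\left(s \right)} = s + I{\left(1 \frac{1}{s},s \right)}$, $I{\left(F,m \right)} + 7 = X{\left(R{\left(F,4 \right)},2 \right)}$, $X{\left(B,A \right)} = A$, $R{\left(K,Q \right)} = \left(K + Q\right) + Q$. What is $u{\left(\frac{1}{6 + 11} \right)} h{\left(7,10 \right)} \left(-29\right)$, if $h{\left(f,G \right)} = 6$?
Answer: $\frac{23490}{17} \approx 1381.8$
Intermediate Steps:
$R{\left(K,Q \right)} = K + 2 Q$
$I{\left(F,m \right)} = -5$ ($I{\left(F,m \right)} = -7 + 2 = -5$)
$u{\left(s \right)} = -8 + s$ ($u{\left(s \right)} = -3 + \left(s - 5\right) = -3 + \left(-5 + s\right) = -8 + s$)
$u{\left(\frac{1}{6 + 11} \right)} h{\left(7,10 \right)} \left(-29\right) = \left(-8 + \frac{1}{6 + 11}\right) 6 \left(-29\right) = \left(-8 + \frac{1}{17}\right) 6 \left(-29\right) = \left(- \frac{135}{17}\right) 6 \left(-29\right) = \left(- \frac{810}{17}\right) \left(-29\right) = \frac{23490}{17}$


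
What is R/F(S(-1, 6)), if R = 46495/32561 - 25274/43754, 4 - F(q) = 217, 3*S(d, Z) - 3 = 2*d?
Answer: -605697758/151727780361 ≈ -0.0039920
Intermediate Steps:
S(d, Z) = 1 + 2*d/3 (S(d, Z) = 1 + (2*d)/3 = 1 + 2*d/3)
F(q) = -213 (F(q) = 4 - 1*217 = 4 - 217 = -213)
R = 605697758/712336997 (R = 46495*(1/32561) - 25274*1/43754 = 46495/32561 - 12637/21877 = 605697758/712336997 ≈ 0.85030)
R/F(S(-1, 6)) = (605697758/712336997)/(-213) = (605697758/712336997)*(-1/213) = -605697758/151727780361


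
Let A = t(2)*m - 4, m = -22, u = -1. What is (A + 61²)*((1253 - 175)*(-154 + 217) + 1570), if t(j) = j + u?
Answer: 256743380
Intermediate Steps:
t(j) = -1 + j (t(j) = j - 1 = -1 + j)
A = -26 (A = (-1 + 2)*(-22) - 4 = 1*(-22) - 4 = -22 - 4 = -26)
(A + 61²)*((1253 - 175)*(-154 + 217) + 1570) = (-26 + 61²)*((1253 - 175)*(-154 + 217) + 1570) = (-26 + 3721)*(1078*63 + 1570) = 3695*(67914 + 1570) = 3695*69484 = 256743380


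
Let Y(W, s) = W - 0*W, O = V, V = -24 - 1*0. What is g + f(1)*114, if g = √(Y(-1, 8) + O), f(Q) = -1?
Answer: -114 + 5*I ≈ -114.0 + 5.0*I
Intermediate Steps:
V = -24 (V = -24 + 0 = -24)
O = -24
Y(W, s) = W (Y(W, s) = W - 1*0 = W + 0 = W)
g = 5*I (g = √(-1 - 24) = √(-25) = 5*I ≈ 5.0*I)
g + f(1)*114 = 5*I - 1*114 = 5*I - 114 = -114 + 5*I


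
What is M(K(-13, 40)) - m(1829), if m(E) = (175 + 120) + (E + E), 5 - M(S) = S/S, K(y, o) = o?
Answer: -3949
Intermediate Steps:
M(S) = 4 (M(S) = 5 - S/S = 5 - 1*1 = 5 - 1 = 4)
m(E) = 295 + 2*E
M(K(-13, 40)) - m(1829) = 4 - (295 + 2*1829) = 4 - (295 + 3658) = 4 - 1*3953 = 4 - 3953 = -3949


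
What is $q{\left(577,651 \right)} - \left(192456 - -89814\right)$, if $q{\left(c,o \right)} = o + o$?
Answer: $-280968$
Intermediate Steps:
$q{\left(c,o \right)} = 2 o$
$q{\left(577,651 \right)} - \left(192456 - -89814\right) = 2 \cdot 651 - \left(192456 - -89814\right) = 1302 - \left(192456 + 89814\right) = 1302 - 282270 = -280968$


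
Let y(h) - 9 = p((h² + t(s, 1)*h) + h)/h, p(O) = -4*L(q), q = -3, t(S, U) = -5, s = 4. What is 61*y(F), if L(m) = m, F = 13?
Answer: 7869/13 ≈ 605.31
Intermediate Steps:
p(O) = 12 (p(O) = -4*(-3) = 12)
y(h) = 9 + 12/h
61*y(F) = 61*(9 + 12/13) = 61*(129/13) = 7869/13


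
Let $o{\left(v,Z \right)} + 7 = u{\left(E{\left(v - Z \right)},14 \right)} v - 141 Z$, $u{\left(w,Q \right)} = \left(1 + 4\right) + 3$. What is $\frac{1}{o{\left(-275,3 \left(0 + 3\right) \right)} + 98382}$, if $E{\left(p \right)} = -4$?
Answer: $\frac{1}{94906} \approx 1.0537 \cdot 10^{-5}$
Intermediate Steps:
$u{\left(w,Q \right)} = 8$ ($u{\left(w,Q \right)} = 5 + 3 = 8$)
$o{\left(v,Z \right)} = -7 - 141 Z + 8 v$ ($o{\left(v,Z \right)} = -7 - \left(- 8 v + 141 Z\right) = -7 - 141 Z + 8 v$)
$\frac{1}{o{\left(-275,3 \left(0 + 3\right) \right)} + 98382} = \frac{1}{\left(-7 - 141 \cdot 3 \left(0 + 3\right) + 8 \left(-275\right)\right) + 98382} = \frac{1}{\left(-7 - 141 \cdot 3 \cdot 3 - 2200\right) + 98382} = \frac{1}{\left(-7 - 1269 - 2200\right) + 98382} = \frac{1}{-3476 + 98382} = \frac{1}{94906}$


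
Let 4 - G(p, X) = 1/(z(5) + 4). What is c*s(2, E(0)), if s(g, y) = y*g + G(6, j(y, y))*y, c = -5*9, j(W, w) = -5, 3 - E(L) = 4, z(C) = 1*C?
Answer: 265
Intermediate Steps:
z(C) = C
E(L) = -1 (E(L) = 3 - 1*4 = 3 - 4 = -1)
G(p, X) = 35/9 (G(p, X) = 4 - 1/(5 + 4) = 4 - 1/9 = 4 - 1*⅑ = 4 - ⅑ = 35/9)
c = -45
s(g, y) = 35*y/9 + g*y (s(g, y) = y*g + 35*y/9 = g*y + 35*y/9 = 35*y/9 + g*y)
c*s(2, E(0)) = -5*(-1)*(35 + 9*2) = -5*(-1)*(35 + 18) = -5*(-1)*53 = -45*(-53/9) = 265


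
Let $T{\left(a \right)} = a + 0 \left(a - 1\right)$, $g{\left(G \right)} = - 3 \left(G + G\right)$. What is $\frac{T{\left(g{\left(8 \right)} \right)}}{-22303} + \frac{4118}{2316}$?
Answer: $\frac{45977461}{25826874} \approx 1.7802$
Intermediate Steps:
$g{\left(G \right)} = - 6 G$ ($g{\left(G \right)} = - 3 \cdot 2 G = - 6 G$)
$T{\left(a \right)} = a$ ($T{\left(a \right)} = a + 0 \left(-1 + a\right) = a + 0 = a$)
$\frac{T{\left(g{\left(8 \right)} \right)}}{-22303} + \frac{4118}{2316} = \frac{\left(-6\right) 8}{-22303} + \frac{4118}{2316} = \left(-48\right) \left(- \frac{1}{22303}\right) + 4118 \cdot \frac{1}{2316} = \frac{48}{22303} + \frac{2059}{1158} = \frac{45977461}{25826874}$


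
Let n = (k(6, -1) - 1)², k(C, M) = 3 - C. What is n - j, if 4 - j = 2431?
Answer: 2443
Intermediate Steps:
j = -2427 (j = 4 - 1*2431 = 4 - 2431 = -2427)
n = 16 (n = ((3 - 1*6) - 1)² = ((3 - 6) - 1)² = (-3 - 1)² = (-4)² = 16)
n - j = 16 - 1*(-2427) = 16 + 2427 = 2443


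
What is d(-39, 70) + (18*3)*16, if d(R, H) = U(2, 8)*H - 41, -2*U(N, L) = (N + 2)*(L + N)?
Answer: -577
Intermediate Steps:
U(N, L) = -(2 + N)*(L + N)/2 (U(N, L) = -(N + 2)*(L + N)/2 = -(2 + N)*(L + N)/2)
d(R, H) = -41 - 20*H (d(R, H) = (-1*8 - 1*2 - ½*2² - ½*8*2)*H - 41 = (-8 - 2 - ½*4 - 8)*H - 41 = (-8 - 2 - 2 - 8)*H - 41 = -20*H - 41 = -41 - 20*H)
d(-39, 70) + (18*3)*16 = (-41 - 20*70) + (18*3)*16 = (-41 - 1400) + 54*16 = -1441 + 864 = -577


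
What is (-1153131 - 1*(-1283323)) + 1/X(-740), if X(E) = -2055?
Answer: 267544559/2055 ≈ 1.3019e+5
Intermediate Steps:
(-1153131 - 1*(-1283323)) + 1/X(-740) = (-1153131 - 1*(-1283323)) + 1/(-2055) = (-1153131 + 1283323) - 1/2055 = 130192 - 1/2055 = 267544559/2055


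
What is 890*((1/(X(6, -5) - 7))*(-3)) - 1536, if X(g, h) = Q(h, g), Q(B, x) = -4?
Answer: -14226/11 ≈ -1293.3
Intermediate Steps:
X(g, h) = -4
890*((1/(X(6, -5) - 7))*(-3)) - 1536 = 890*((1/(-4 - 7))*(-3)) - 1536 = 890*((1/(-11))*(-3)) - 1536 = 890*((1*(-1/11))*(-3)) - 1536 = 890*(-1/11*(-3)) - 1536 = 890*(3/11) - 1536 = 2670/11 - 1536 = -14226/11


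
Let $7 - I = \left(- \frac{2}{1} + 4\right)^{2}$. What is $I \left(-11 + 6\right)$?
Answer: $-15$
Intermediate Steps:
$I = 3$ ($I = 7 - \left(- \frac{2}{1} + 4\right)^{2} = 7 - \left(\left(-2\right) 1 + 4\right)^{2} = 7 - \left(-2 + 4\right)^{2} = 7 - 2^{2} = 7 - 4 = 3$)
$I \left(-11 + 6\right) = 3 \left(-11 + 6\right) = 3 \left(-5\right) = -15$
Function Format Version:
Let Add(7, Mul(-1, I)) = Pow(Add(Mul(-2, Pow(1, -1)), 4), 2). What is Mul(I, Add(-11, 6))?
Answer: -15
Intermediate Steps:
I = 3 (I = Add(7, Mul(-1, Pow(Add(Mul(-2, Pow(1, -1)), 4), 2))) = Add(7, Mul(-1, Pow(Add(Mul(-2, 1), 4), 2))) = Add(7, Mul(-1, Pow(Add(-2, 4), 2))) = Add(7, Mul(-1, Pow(2, 2))) = Add(7, Mul(-1, 4)) = Add(7, -4) = 3)
Mul(I, Add(-11, 6)) = Mul(3, Add(-11, 6)) = Mul(3, -5) = -15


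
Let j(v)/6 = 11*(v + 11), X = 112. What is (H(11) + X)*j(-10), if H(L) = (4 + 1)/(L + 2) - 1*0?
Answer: 96426/13 ≈ 7417.4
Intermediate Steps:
j(v) = 726 + 66*v (j(v) = 6*(11*(v + 11)) = 6*(11*(11 + v)) = 6*(121 + 11*v) = 726 + 66*v)
H(L) = 5/(2 + L) (H(L) = 5/(2 + L) + 0 = 5/(2 + L))
(H(11) + X)*j(-10) = (5/(2 + 11) + 112)*(726 + 66*(-10)) = (5/13 + 112)*(726 - 660) = (5*(1/13) + 112)*66 = (5/13 + 112)*66 = (1461/13)*66 = 96426/13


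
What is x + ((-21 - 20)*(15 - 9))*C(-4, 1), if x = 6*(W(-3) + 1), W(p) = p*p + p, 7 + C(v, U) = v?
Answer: 2748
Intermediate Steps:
C(v, U) = -7 + v
W(p) = p + p² (W(p) = p² + p = p + p²)
x = 42 (x = 6*(-3*(1 - 3) + 1) = 6*(-3*(-2) + 1) = 6*(6 + 1) = 6*7 = 42)
x + ((-21 - 20)*(15 - 9))*C(-4, 1) = 42 + ((-21 - 20)*(15 - 9))*(-7 - 4) = 42 - 41*6*(-11) = 42 - 246*(-11) = 42 + 2706 = 2748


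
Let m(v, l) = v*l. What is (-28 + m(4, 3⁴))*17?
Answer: 5032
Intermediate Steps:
m(v, l) = l*v
(-28 + m(4, 3⁴))*17 = (-28 + 3⁴*4)*17 = (-28 + 81*4)*17 = (-28 + 324)*17 = 296*17 = 5032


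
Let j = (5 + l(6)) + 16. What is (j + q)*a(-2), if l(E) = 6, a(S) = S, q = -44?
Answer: 34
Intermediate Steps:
j = 27 (j = (5 + 6) + 16 = 11 + 16 = 27)
(j + q)*a(-2) = (27 - 44)*(-2) = -17*(-2) = 34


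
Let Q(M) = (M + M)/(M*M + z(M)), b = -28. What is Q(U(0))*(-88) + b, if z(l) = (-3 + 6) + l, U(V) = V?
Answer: -28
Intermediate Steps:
z(l) = 3 + l
Q(M) = 2*M/(3 + M + M²) (Q(M) = (M + M)/(M*M + (3 + M)) = (2*M)/(M² + (3 + M)) = (2*M)/(3 + M + M²) = 2*M/(3 + M + M²))
Q(U(0))*(-88) + b = (2*0/(3 + 0 + 0²))*(-88) - 28 = (2*0/(3 + 0 + 0))*(-88) - 28 = (2*0/3)*(-88) - 28 = (2*0*(⅓))*(-88) - 28 = 0*(-88) - 28 = 0 - 28 = -28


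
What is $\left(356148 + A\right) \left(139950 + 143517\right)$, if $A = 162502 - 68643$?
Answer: $127562134269$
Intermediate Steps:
$A = 93859$
$\left(356148 + A\right) \left(139950 + 143517\right) = \left(356148 + 93859\right) \left(139950 + 143517\right) = 450007 \cdot 283467 = 127562134269$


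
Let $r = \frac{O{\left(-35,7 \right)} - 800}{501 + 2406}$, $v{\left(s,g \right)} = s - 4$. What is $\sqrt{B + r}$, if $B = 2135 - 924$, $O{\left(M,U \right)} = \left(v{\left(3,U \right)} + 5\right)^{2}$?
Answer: $\frac{\sqrt{1136828539}}{969} \approx 34.796$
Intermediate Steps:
$v{\left(s,g \right)} = -4 + s$ ($v{\left(s,g \right)} = s - 4 = -4 + s$)
$O{\left(M,U \right)} = 16$ ($O{\left(M,U \right)} = \left(\left(-4 + 3\right) + 5\right)^{2} = \left(-1 + 5\right)^{2} = 4^{2} = 16$)
$r = - \frac{784}{2907}$ ($r = \frac{16 - 800}{501 + 2406} = - \frac{784}{2907} \approx -0.26969$)
$B = 1211$ ($B = 2135 - 924 = 1211$)
$\sqrt{B + r} = \sqrt{1211 - \frac{784}{2907}} = \sqrt{\frac{3519593}{2907}} = \frac{\sqrt{1136828539}}{969}$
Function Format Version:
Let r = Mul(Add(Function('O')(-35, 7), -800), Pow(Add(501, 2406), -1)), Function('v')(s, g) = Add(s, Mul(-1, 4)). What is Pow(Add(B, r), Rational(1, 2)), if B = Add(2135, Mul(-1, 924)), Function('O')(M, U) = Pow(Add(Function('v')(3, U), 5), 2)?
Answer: Mul(Rational(1, 969), Pow(1136828539, Rational(1, 2))) ≈ 34.796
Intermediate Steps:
Function('v')(s, g) = Add(-4, s) (Function('v')(s, g) = Add(s, -4) = Add(-4, s))
Function('O')(M, U) = 16 (Function('O')(M, U) = Pow(Add(Add(-4, 3), 5), 2) = Pow(Add(-1, 5), 2) = Pow(4, 2) = 16)
r = Rational(-784, 2907) (r = Mul(Add(16, -800), Pow(Add(501, 2406), -1)) = Mul(-784, Pow(2907, -1)) = Mul(-784, Rational(1, 2907)) = Rational(-784, 2907) ≈ -0.26969)
B = 1211 (B = Add(2135, -924) = 1211)
Pow(Add(B, r), Rational(1, 2)) = Pow(Add(1211, Rational(-784, 2907)), Rational(1, 2)) = Pow(Rational(3519593, 2907), Rational(1, 2)) = Mul(Rational(1, 969), Pow(1136828539, Rational(1, 2)))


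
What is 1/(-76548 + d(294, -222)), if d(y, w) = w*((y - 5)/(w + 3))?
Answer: -73/5566618 ≈ -1.3114e-5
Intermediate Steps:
d(y, w) = w*(-5 + y)/(3 + w) (d(y, w) = w*((-5 + y)/(3 + w)) = w*(-5 + y)/(3 + w))
1/(-76548 + d(294, -222)) = 1/(-76548 - 222*(-5 + 294)/(3 - 222)) = 1/(-76548 - 222*289/(-219)) = 1/(-76548 - 222*(-1/219)*289) = 1/(-76548 + 21386/73) = 1/(-5566618/73) = -73/5566618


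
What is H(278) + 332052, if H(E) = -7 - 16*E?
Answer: 327597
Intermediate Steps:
H(E) = -7 - 16*E
H(278) + 332052 = (-7 - 16*278) + 332052 = (-7 - 4448) + 332052 = -4455 + 332052 = 327597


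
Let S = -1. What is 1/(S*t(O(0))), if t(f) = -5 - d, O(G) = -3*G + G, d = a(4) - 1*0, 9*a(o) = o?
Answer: 9/49 ≈ 0.18367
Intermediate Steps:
a(o) = o/9
d = 4/9 (d = (⅑)*4 - 1*0 = 4/9 + 0 = 4/9 ≈ 0.44444)
O(G) = -2*G
t(f) = -49/9 (t(f) = -5 - 1*4/9 = -5 - 4/9 = -49/9)
1/(S*t(O(0))) = 1/(-1*(-49/9)) = 1/(49/9) = 9/49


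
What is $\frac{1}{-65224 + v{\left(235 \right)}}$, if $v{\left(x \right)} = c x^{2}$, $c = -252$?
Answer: $- \frac{1}{13981924} \approx -7.1521 \cdot 10^{-8}$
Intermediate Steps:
$v{\left(x \right)} = - 252 x^{2}$
$\frac{1}{-65224 + v{\left(235 \right)}} = \frac{1}{-65224 - 252 \cdot 235^{2}} = \frac{1}{-65224 - 13916700} = \frac{1}{-13981924} = - \frac{1}{13981924}$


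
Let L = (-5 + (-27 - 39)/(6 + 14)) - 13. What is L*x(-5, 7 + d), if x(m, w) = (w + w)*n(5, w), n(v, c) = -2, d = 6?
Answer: 5538/5 ≈ 1107.6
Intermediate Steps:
x(m, w) = -4*w (x(m, w) = (w + w)*(-2) = (2*w)*(-2) = -4*w)
L = -213/10 (L = (-5 - 66/20) - 13 = (-5 - 66*1/20) - 13 = (-5 - 33/10) - 13 = -83/10 - 13 = -213/10 ≈ -21.300)
L*x(-5, 7 + d) = -(-426)*(7 + 6)/5 = -(-426)*13/5 = -213/10*(-52) = 5538/5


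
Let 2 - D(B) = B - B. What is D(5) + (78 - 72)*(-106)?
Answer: -634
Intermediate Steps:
D(B) = 2 (D(B) = 2 - (B - B) = 2 - 1*0 = 2 + 0 = 2)
D(5) + (78 - 72)*(-106) = 2 + (78 - 72)*(-106) = 2 + 6*(-106) = 2 - 636 = -634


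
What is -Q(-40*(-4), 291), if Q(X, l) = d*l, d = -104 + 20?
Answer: 24444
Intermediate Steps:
d = -84
Q(X, l) = -84*l
-Q(-40*(-4), 291) = -(-84)*291 = -1*(-24444) = 24444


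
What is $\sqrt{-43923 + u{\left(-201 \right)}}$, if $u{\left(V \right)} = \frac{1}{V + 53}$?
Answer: $\frac{i \sqrt{240522385}}{74} \approx 209.58 i$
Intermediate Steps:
$u{\left(V \right)} = \frac{1}{53 + V}$
$\sqrt{-43923 + u{\left(-201 \right)}} = \sqrt{-43923 + \frac{1}{53 - 201}} = \sqrt{-43923 + \frac{1}{-148}} = \sqrt{-43923 - \frac{1}{148}} = \sqrt{- \frac{6500605}{148}} = \frac{i \sqrt{240522385}}{74}$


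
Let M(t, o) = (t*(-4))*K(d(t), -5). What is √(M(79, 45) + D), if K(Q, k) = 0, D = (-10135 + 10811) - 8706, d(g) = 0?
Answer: I*√8030 ≈ 89.61*I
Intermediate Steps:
D = -8030 (D = 676 - 8706 = -8030)
M(t, o) = 0 (M(t, o) = (t*(-4))*0 = -4*t*0 = 0)
√(M(79, 45) + D) = √(0 - 8030) = √(-8030) = I*√8030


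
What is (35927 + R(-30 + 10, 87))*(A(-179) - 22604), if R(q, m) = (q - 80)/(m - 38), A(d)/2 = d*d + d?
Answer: 72384481760/49 ≈ 1.4772e+9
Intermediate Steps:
A(d) = 2*d + 2*d² (A(d) = 2*(d*d + d) = 2*(d² + d) = 2*(d + d²) = 2*d + 2*d²)
R(q, m) = (-80 + q)/(-38 + m)
(35927 + R(-30 + 10, 87))*(A(-179) - 22604) = (35927 + (-80 + (-30 + 10))/(-38 + 87))*(2*(-179)*(1 - 179) - 22604) = (35927 + (-80 - 20)/49)*(2*(-179)*(-178) - 22604) = (35927 + (1/49)*(-100))*(63724 - 22604) = (35927 - 100/49)*41120 = (1760323/49)*41120 = 72384481760/49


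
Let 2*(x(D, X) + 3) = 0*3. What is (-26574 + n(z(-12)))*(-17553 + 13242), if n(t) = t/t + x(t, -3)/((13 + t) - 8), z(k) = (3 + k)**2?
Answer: 9851846391/86 ≈ 1.1456e+8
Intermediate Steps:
x(D, X) = -3 (x(D, X) = -3 + (0*3)/2 = -3 + (1/2)*0 = -3 + 0 = -3)
n(t) = 1 - 3/(5 + t) (n(t) = t/t - 3/((13 + t) - 8) = 1 - 3/(5 + t))
(-26574 + n(z(-12)))*(-17553 + 13242) = (-26574 + (2 + (3 - 12)**2)/(5 + (3 - 12)**2))*(-17553 + 13242) = (-26574 + (2 + (-9)**2)/(5 + (-9)**2))*(-4311) = (-26574 + (2 + 81)/(5 + 81))*(-4311) = (-26574 + 83/86)*(-4311) = -2285281/86*(-4311) = 9851846391/86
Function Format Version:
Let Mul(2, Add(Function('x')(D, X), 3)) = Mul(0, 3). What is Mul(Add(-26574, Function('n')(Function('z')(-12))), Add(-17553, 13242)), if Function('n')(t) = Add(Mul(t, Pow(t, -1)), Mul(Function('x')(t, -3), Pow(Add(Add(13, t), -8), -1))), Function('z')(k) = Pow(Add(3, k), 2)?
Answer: Rational(9851846391, 86) ≈ 1.1456e+8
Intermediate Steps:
Function('x')(D, X) = -3 (Function('x')(D, X) = Add(-3, Mul(Rational(1, 2), Mul(0, 3))) = Add(-3, Mul(Rational(1, 2), 0)) = Add(-3, 0) = -3)
Function('n')(t) = Add(1, Mul(-3, Pow(Add(5, t), -1))) (Function('n')(t) = Add(Mul(t, Pow(t, -1)), Mul(-3, Pow(Add(Add(13, t), -8), -1))) = Add(1, Mul(-3, Pow(Add(5, t), -1))))
Mul(Add(-26574, Function('n')(Function('z')(-12))), Add(-17553, 13242)) = Mul(Add(-26574, Mul(Pow(Add(5, Pow(Add(3, -12), 2)), -1), Add(2, Pow(Add(3, -12), 2)))), Add(-17553, 13242)) = Mul(Add(-26574, Mul(Pow(Add(5, Pow(-9, 2)), -1), Add(2, Pow(-9, 2)))), -4311) = Mul(Add(-26574, Mul(Pow(Add(5, 81), -1), Add(2, 81))), -4311) = Mul(Add(-26574, Mul(Pow(86, -1), 83)), -4311) = Mul(Add(-26574, Mul(Rational(1, 86), 83)), -4311) = Mul(Add(-26574, Rational(83, 86)), -4311) = Mul(Rational(-2285281, 86), -4311) = Rational(9851846391, 86)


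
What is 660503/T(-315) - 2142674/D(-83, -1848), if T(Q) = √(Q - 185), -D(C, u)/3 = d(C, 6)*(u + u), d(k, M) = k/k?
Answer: -1071337/5544 - 660503*I*√5/50 ≈ -193.24 - 29539.0*I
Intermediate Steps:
d(k, M) = 1
D(C, u) = -6*u (D(C, u) = -3*(u + u) = -3*2*u = -6*u)
T(Q) = √(-185 + Q)
660503/T(-315) - 2142674/D(-83, -1848) = 660503/(√(-185 - 315)) - 2142674/((-6*(-1848))) = 660503/(√(-500)) - 2142674/11088 = 660503/((10*I*√5)) - 2142674*1/11088 = 660503*(-I*√5/50) - 1071337/5544 = -660503*I*√5/50 - 1071337/5544 = -1071337/5544 - 660503*I*√5/50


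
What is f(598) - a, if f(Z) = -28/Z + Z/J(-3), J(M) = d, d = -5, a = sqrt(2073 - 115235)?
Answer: -178872/1495 - I*sqrt(113162) ≈ -119.65 - 336.4*I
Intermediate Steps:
a = I*sqrt(113162) (a = sqrt(-113162) = I*sqrt(113162) ≈ 336.4*I)
J(M) = -5
f(Z) = -28/Z - Z/5 (f(Z) = -28/Z + Z/(-5) = -28/Z + Z*(-1/5) = -28/Z - Z/5)
f(598) - a = (-28/598 - 1/5*598) - I*sqrt(113162) = (-28*1/598 - 598/5) - I*sqrt(113162) = (-14/299 - 598/5) - I*sqrt(113162) = -178872/1495 - I*sqrt(113162)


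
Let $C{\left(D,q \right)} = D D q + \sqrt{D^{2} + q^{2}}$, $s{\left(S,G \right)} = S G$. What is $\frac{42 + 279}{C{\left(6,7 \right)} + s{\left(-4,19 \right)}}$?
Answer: $\frac{18832}{10297} - \frac{107 \sqrt{85}}{10297} \approx 1.7331$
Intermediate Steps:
$s{\left(S,G \right)} = G S$
$C{\left(D,q \right)} = \sqrt{D^{2} + q^{2}} + q D^{2}$ ($C{\left(D,q \right)} = D^{2} q + \sqrt{D^{2} + q^{2}} = q D^{2} + \sqrt{D^{2} + q^{2}} = \sqrt{D^{2} + q^{2}} + q D^{2}$)
$\frac{42 + 279}{C{\left(6,7 \right)} + s{\left(-4,19 \right)}} = \frac{42 + 279}{\left(\sqrt{6^{2} + 7^{2}} + 7 \cdot 6^{2}\right) + 19 \left(-4\right)} = \frac{321}{\left(\sqrt{36 + 49} + 7 \cdot 36\right) - 76} = \frac{321}{\left(\sqrt{85} + 252\right) - 76} = \frac{321}{\left(252 + \sqrt{85}\right) - 76} = \frac{321}{176 + \sqrt{85}}$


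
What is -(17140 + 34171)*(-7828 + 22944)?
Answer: -775617076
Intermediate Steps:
-(17140 + 34171)*(-7828 + 22944) = -51311*15116 = -1*775617076 = -775617076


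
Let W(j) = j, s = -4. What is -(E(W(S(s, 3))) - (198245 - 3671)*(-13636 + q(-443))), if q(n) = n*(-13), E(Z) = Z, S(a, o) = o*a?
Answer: -1532659386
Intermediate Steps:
S(a, o) = a*o
q(n) = -13*n
-(E(W(S(s, 3))) - (198245 - 3671)*(-13636 + q(-443))) = -(-4*3 - (198245 - 3671)*(-13636 - 13*(-443))) = -(-12 - 194574*(-13636 + 5759)) = -(-12 - 194574*(-7877)) = -(-12 - 1*(-1532659398)) = -(-12 + 1532659398) = -1*1532659386 = -1532659386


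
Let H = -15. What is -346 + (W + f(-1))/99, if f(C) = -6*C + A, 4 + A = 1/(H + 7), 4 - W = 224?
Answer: -275777/792 ≈ -348.20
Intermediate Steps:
W = -220 (W = 4 - 1*224 = 4 - 224 = -220)
A = -33/8 (A = -4 + 1/(-15 + 7) = -4 + 1/(-8) = -4 - 1/8 = -33/8 ≈ -4.1250)
f(C) = -33/8 - 6*C (f(C) = -6*C - 33/8 = -33/8 - 6*C)
-346 + (W + f(-1))/99 = -346 + (-220 + (-33/8 - 6*(-1)))/99 = -346 + (-220 + (-33/8 + 6))/99 = -346 + (-220 + 15/8)/99 = -346 + (1/99)*(-1745/8) = -346 - 1745/792 = -275777/792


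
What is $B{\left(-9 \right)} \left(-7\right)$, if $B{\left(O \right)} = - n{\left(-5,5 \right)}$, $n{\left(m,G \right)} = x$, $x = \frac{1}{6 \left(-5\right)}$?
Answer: $- \frac{7}{30} \approx -0.23333$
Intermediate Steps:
$x = - \frac{1}{30}$ ($x = \frac{1}{6} \left(- \frac{1}{5}\right) = - \frac{1}{30} \approx -0.033333$)
$n{\left(m,G \right)} = - \frac{1}{30}$
$B{\left(O \right)} = \frac{1}{30}$ ($B{\left(O \right)} = \left(-1\right) \left(- \frac{1}{30}\right) = \frac{1}{30}$)
$B{\left(-9 \right)} \left(-7\right) = \frac{1}{30} \left(-7\right) = - \frac{7}{30}$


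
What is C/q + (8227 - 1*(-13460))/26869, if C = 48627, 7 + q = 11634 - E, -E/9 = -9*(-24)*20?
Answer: 2401904172/1357072583 ≈ 1.7699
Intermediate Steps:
E = -38880 (E = -9*(-9*(-24))*20 = -1944*20 = -9*4320 = -38880)
q = 50507 (q = -7 + (11634 - 1*(-38880)) = -7 + (11634 + 38880) = -7 + 50514 = 50507)
C/q + (8227 - 1*(-13460))/26869 = 48627/50507 + (8227 - 1*(-13460))/26869 = 48627*(1/50507) + (8227 + 13460)*(1/26869) = 48627/50507 + 21687*(1/26869) = 48627/50507 + 21687/26869 = 2401904172/1357072583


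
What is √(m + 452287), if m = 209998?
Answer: √662285 ≈ 813.81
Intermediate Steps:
√(m + 452287) = √(209998 + 452287) = √662285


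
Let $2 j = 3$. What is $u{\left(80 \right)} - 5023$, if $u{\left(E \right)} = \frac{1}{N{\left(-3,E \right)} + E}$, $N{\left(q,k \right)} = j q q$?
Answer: $- \frac{939299}{187} \approx -5023.0$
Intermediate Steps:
$j = \frac{3}{2}$ ($j = \frac{1}{2} \cdot 3 = \frac{3}{2} \approx 1.5$)
$N{\left(q,k \right)} = \frac{3 q^{2}}{2}$ ($N{\left(q,k \right)} = \frac{3 q q}{2} = \frac{3 q^{2}}{2}$)
$u{\left(E \right)} = \frac{1}{\frac{27}{2} + E}$ ($u{\left(E \right)} = \frac{1}{\frac{3 \left(-3\right)^{2}}{2} + E} = \frac{1}{\frac{3}{2} \cdot 9 + E} = \frac{1}{\frac{27}{2} + E}$)
$u{\left(80 \right)} - 5023 = \frac{2}{27 + 2 \cdot 80} - 5023 = \frac{2}{27 + 160} - 5023 = \frac{2}{187} - 5023 = - \frac{939299}{187}$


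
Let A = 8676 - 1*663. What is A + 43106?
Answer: 51119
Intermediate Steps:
A = 8013 (A = 8676 - 663 = 8013)
A + 43106 = 8013 + 43106 = 51119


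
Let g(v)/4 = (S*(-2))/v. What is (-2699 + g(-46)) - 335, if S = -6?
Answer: -69806/23 ≈ -3035.0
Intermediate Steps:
g(v) = 48/v (g(v) = 4*((-6*(-2))/v) = 4*(12/v) = 48/v)
(-2699 + g(-46)) - 335 = (-2699 + 48/(-46)) - 335 = (-2699 + 48*(-1/46)) - 335 = (-2699 - 24/23) - 335 = -62101/23 - 335 = -69806/23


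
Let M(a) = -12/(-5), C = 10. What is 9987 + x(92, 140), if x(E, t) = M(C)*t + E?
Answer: 10415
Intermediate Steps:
M(a) = 12/5 (M(a) = -12*(-1/5) = 12/5)
x(E, t) = E + 12*t/5 (x(E, t) = 12*t/5 + E = E + 12*t/5)
9987 + x(92, 140) = 9987 + (92 + (12/5)*140) = 9987 + (92 + 336) = 9987 + 428 = 10415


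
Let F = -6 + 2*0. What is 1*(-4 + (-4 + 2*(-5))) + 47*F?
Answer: -300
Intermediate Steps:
F = -6 (F = -6 + 0 = -6)
1*(-4 + (-4 + 2*(-5))) + 47*F = 1*(-4 + (-4 + 2*(-5))) + 47*(-6) = 1*(-4 + (-4 - 10)) - 282 = 1*(-4 - 14) - 282 = 1*(-18) - 282 = -18 - 282 = -300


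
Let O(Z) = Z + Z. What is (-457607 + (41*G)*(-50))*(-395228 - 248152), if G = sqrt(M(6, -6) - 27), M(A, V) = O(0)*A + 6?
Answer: 294415191660 + 1318929000*I*sqrt(21) ≈ 2.9441e+11 + 6.0441e+9*I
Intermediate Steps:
O(Z) = 2*Z
M(A, V) = 6 (M(A, V) = (2*0)*A + 6 = 0*A + 6 = 0 + 6 = 6)
G = I*sqrt(21) (G = sqrt(6 - 27) = sqrt(-21) = I*sqrt(21) ≈ 4.5826*I)
(-457607 + (41*G)*(-50))*(-395228 - 248152) = (-457607 + (41*(I*sqrt(21)))*(-50))*(-395228 - 248152) = (-457607 + (41*I*sqrt(21))*(-50))*(-643380) = (-457607 - 2050*I*sqrt(21))*(-643380) = 294415191660 + 1318929000*I*sqrt(21)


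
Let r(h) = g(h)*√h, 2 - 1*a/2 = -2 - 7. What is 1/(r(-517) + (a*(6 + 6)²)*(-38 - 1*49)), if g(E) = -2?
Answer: I/(2*(√517 - 137808*I)) ≈ -3.6282e-6 + 5.9864e-10*I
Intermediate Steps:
a = 22 (a = 4 - 2*(-2 - 7) = 4 - 2*(-9) = 4 + 18 = 22)
r(h) = -2*√h
1/(r(-517) + (a*(6 + 6)²)*(-38 - 1*49)) = 1/(-2*I*√517 + (22*(6 + 6)²)*(-38 - 1*49)) = 1/(-2*I*√517 + (22*12²)*(-38 - 49)) = 1/(-2*I*√517 + (22*144)*(-87)) = 1/(-2*I*√517 + 3168*(-87)) = 1/(-2*I*√517 - 275616) = 1/(-275616 - 2*I*√517)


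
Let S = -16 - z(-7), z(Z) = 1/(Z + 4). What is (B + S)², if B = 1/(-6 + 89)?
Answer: 15194404/62001 ≈ 245.07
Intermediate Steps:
z(Z) = 1/(4 + Z)
B = 1/83 ≈ 0.012048
S = -47/3 (S = -16 - 1/(4 - 7) = -16 - 1/(-3) = -16 - 1*(-⅓) = -16 + ⅓ = -47/3 ≈ -15.667)
(B + S)² = (1/83 - 47/3)² = (-3898/249)² = 15194404/62001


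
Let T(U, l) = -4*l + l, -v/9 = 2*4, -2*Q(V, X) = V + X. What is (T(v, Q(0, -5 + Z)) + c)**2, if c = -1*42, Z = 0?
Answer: 9801/4 ≈ 2450.3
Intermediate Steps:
Q(V, X) = -V/2 - X/2 (Q(V, X) = -(V + X)/2 = -V/2 - X/2)
v = -72 (v = -18*4 = -9*8 = -72)
T(U, l) = -3*l
c = -42
(T(v, Q(0, -5 + Z)) + c)**2 = (-3*(-1/2*0 - (-5 + 0)/2) - 42)**2 = (-3*(0 - 1/2*(-5)) - 42)**2 = (-3*(0 + 5/2) - 42)**2 = (-3*5/2 - 42)**2 = (-15/2 - 42)**2 = (-99/2)**2 = 9801/4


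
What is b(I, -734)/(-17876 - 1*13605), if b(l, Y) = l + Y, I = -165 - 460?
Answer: 1359/31481 ≈ 0.043169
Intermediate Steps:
I = -625
b(l, Y) = Y + l
b(I, -734)/(-17876 - 1*13605) = (-734 - 625)/(-17876 - 1*13605) = -1359/(-17876 - 13605) = -1359/(-31481) = -1359*(-1/31481) = 1359/31481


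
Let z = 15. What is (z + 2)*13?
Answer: 221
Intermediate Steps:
(z + 2)*13 = (15 + 2)*13 = 17*13 = 221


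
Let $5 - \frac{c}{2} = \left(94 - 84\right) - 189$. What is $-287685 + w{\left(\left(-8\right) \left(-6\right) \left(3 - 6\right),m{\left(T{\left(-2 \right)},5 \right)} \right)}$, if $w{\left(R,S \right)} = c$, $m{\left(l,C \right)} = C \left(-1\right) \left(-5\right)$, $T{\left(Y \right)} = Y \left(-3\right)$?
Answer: $-287317$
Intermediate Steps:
$T{\left(Y \right)} = - 3 Y$
$c = 368$ ($c = 10 - 2 \left(\left(94 - 84\right) - 189\right) = 10 - 2 \left(10 - 189\right) = 10 - -358 = 10 + 358 = 368$)
$m{\left(l,C \right)} = 5 C$ ($m{\left(l,C \right)} = - C \left(-5\right) = 5 C$)
$w{\left(R,S \right)} = 368$
$-287685 + w{\left(\left(-8\right) \left(-6\right) \left(3 - 6\right),m{\left(T{\left(-2 \right)},5 \right)} \right)} = -287685 + 368 = -287317$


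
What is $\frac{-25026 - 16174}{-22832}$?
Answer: $\frac{2575}{1427} \approx 1.8045$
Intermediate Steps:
$\frac{-25026 - 16174}{-22832} = \left(-25026 - 16174\right) \left(- \frac{1}{22832}\right) = \left(-41200\right) \left(- \frac{1}{22832}\right) = \frac{2575}{1427}$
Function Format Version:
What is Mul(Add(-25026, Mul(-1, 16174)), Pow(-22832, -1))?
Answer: Rational(2575, 1427) ≈ 1.8045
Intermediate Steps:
Mul(Add(-25026, Mul(-1, 16174)), Pow(-22832, -1)) = Mul(Add(-25026, -16174), Rational(-1, 22832)) = Mul(-41200, Rational(-1, 22832)) = Rational(2575, 1427)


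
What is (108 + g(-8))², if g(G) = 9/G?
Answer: 731025/64 ≈ 11422.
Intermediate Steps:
(108 + g(-8))² = (108 + 9/(-8))² = (108 + 9*(-⅛))² = (108 - 9/8)² = (855/8)² = 731025/64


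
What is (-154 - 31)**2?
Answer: 34225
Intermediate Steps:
(-154 - 31)**2 = (-185)**2 = 34225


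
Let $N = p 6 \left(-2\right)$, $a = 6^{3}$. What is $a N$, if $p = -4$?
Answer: $10368$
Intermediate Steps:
$a = 216$
$N = 48$ ($N = \left(-4\right) 6 \left(-2\right) = \left(-24\right) \left(-2\right) = 48$)
$a N = 216 \cdot 48 = 10368$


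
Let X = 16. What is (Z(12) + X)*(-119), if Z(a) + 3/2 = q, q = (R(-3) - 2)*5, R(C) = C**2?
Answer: -11781/2 ≈ -5890.5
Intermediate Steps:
q = 35 (q = ((-3)**2 - 2)*5 = (9 - 2)*5 = 7*5 = 35)
Z(a) = 67/2 (Z(a) = -3/2 + 35 = 67/2)
(Z(12) + X)*(-119) = (67/2 + 16)*(-119) = (99/2)*(-119) = -11781/2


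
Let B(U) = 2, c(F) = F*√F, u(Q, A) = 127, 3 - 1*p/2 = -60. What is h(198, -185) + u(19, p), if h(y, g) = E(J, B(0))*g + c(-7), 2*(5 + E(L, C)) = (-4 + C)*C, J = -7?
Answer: 1422 - 7*I*√7 ≈ 1422.0 - 18.52*I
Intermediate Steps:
p = 126 (p = 6 - 2*(-60) = 6 + 120 = 126)
c(F) = F^(3/2)
E(L, C) = -5 + C*(-4 + C)/2 (E(L, C) = -5 + ((-4 + C)*C)/2 = -5 + (C*(-4 + C))/2 = -5 + C*(-4 + C)/2)
h(y, g) = -7*g - 7*I*√7 (h(y, g) = (-5 + (½)*2² - 2*2)*g + (-7)^(3/2) = (-5 + (½)*4 - 4)*g - 7*I*√7 = (-5 + 2 - 4)*g - 7*I*√7 = -7*g - 7*I*√7)
h(198, -185) + u(19, p) = (-7*(-185) - 7*I*√7) + 127 = (1295 - 7*I*√7) + 127 = 1422 - 7*I*√7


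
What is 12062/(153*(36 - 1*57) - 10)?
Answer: -12062/3223 ≈ -3.7425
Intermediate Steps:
12062/(153*(36 - 1*57) - 10) = 12062/(153*(36 - 57) - 10) = 12062/(153*(-21) - 10) = 12062/(-3213 - 10) = 12062/(-3223) = 12062*(-1/3223) = -12062/3223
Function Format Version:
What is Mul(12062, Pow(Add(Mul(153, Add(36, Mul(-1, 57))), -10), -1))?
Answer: Rational(-12062, 3223) ≈ -3.7425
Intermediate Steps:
Mul(12062, Pow(Add(Mul(153, Add(36, Mul(-1, 57))), -10), -1)) = Mul(12062, Pow(Add(Mul(153, Add(36, -57)), -10), -1)) = Mul(12062, Pow(Add(Mul(153, -21), -10), -1)) = Mul(12062, Pow(Add(-3213, -10), -1)) = Mul(12062, Pow(-3223, -1)) = Mul(12062, Rational(-1, 3223)) = Rational(-12062, 3223)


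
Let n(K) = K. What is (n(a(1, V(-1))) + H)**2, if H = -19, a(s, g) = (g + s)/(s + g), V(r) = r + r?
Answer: 324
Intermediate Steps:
V(r) = 2*r
a(s, g) = 1 (a(s, g) = (g + s)/(g + s) = 1)
(n(a(1, V(-1))) + H)**2 = (1 - 19)**2 = (-18)**2 = 324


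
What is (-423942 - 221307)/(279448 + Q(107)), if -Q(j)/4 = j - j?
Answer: -645249/279448 ≈ -2.3090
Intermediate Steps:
Q(j) = 0 (Q(j) = -4*(j - j) = -4*0 = 0)
(-423942 - 221307)/(279448 + Q(107)) = (-423942 - 221307)/(279448 + 0) = -645249/279448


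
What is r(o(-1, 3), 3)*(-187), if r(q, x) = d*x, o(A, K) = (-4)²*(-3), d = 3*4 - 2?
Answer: -5610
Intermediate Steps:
d = 10 (d = 12 - 2 = 10)
o(A, K) = -48 (o(A, K) = 16*(-3) = -48)
r(q, x) = 10*x
r(o(-1, 3), 3)*(-187) = (10*3)*(-187) = 30*(-187) = -5610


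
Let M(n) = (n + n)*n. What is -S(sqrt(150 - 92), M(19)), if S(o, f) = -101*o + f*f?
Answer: -521284 + 101*sqrt(58) ≈ -5.2052e+5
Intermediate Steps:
M(n) = 2*n**2 (M(n) = (2*n)*n = 2*n**2)
S(o, f) = f**2 - 101*o (S(o, f) = -101*o + f**2 = f**2 - 101*o)
-S(sqrt(150 - 92), M(19)) = -((2*19**2)**2 - 101*sqrt(150 - 92)) = -((2*361)**2 - 101*sqrt(58)) = -(722**2 - 101*sqrt(58)) = -(521284 - 101*sqrt(58)) = -521284 + 101*sqrt(58)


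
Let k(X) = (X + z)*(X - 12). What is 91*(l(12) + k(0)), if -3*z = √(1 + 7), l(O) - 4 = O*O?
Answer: 13468 + 728*√2 ≈ 14498.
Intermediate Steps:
l(O) = 4 + O² (l(O) = 4 + O*O = 4 + O²)
z = -2*√2/3 (z = -√(1 + 7)/3 = -2*√2/3 ≈ -0.94281)
k(X) = (-12 + X)*(X - 2*√2/3) (k(X) = (X - 2*√2/3)*(X - 12) = (X - 2*√2/3)*(-12 + X) = (-12 + X)*(X - 2*√2/3))
91*(l(12) + k(0)) = 91*((4 + 12²) + (0² - 12*0 + 8*√2 - ⅔*0*√2)) = 91*((4 + 144) + (0 + 0 + 8*√2 + 0)) = 91*(148 + 8*√2) = 13468 + 728*√2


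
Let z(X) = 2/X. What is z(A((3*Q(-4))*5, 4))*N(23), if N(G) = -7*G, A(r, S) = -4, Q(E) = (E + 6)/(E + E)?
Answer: 161/2 ≈ 80.500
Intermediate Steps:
Q(E) = (6 + E)/(2*E) (Q(E) = (6 + E)/((2*E)) = (6 + E)*(1/(2*E)) = (6 + E)/(2*E))
z(A((3*Q(-4))*5, 4))*N(23) = (2/(-4))*(-7*23) = (2*(-¼))*(-161) = -½*(-161) = 161/2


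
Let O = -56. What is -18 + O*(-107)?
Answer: 5974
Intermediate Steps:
-18 + O*(-107) = -18 - 56*(-107) = -18 + 5992 = 5974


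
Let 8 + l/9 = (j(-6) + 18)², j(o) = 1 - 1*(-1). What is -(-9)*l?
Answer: 31752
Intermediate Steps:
j(o) = 2 (j(o) = 1 + 1 = 2)
l = 3528 (l = -72 + 9*(2 + 18)² = -72 + 9*20² = -72 + 9*400 = -72 + 3600 = 3528)
-(-9)*l = -(-9)*3528 = -9*(-3528) = 31752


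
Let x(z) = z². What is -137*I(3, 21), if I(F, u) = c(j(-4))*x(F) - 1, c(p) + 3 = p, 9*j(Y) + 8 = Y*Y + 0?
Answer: 2740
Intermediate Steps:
j(Y) = -8/9 + Y²/9 (j(Y) = -8/9 + (Y*Y + 0)/9 = -8/9 + (Y² + 0)/9 = -8/9 + Y²/9)
c(p) = -3 + p
I(F, u) = -1 - 19*F²/9 (I(F, u) = (-3 + (-8/9 + (⅑)*(-4)²))*F² - 1 = (-3 + (-8/9 + (⅑)*16))*F² - 1 = (-3 + (-8/9 + 16/9))*F² - 1 = (-3 + 8/9)*F² - 1 = -19*F²/9 - 1 = -1 - 19*F²/9)
-137*I(3, 21) = -137*(-1 - 19/9*3²) = -137*(-1 - 19/9*9) = -137*(-1 - 19) = -137*(-20) = 2740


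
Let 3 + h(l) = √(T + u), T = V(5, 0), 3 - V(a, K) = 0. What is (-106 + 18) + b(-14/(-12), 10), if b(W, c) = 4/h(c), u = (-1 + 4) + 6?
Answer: -84 + 8*√3/3 ≈ -79.381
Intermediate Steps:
V(a, K) = 3 (V(a, K) = 3 - 1*0 = 3 + 0 = 3)
T = 3
u = 9 (u = 3 + 6 = 9)
h(l) = -3 + 2*√3 (h(l) = -3 + √(3 + 9) = -3 + √12 = -3 + 2*√3)
b(W, c) = 4/(-3 + 2*√3)
(-106 + 18) + b(-14/(-12), 10) = (-106 + 18) + (4 + 8*√3/3) = -88 + (4 + 8*√3/3) = -84 + 8*√3/3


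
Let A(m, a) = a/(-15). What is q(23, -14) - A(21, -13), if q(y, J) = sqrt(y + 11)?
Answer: -13/15 + sqrt(34) ≈ 4.9643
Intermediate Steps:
A(m, a) = -a/15 (A(m, a) = a*(-1/15) = -a/15)
q(y, J) = sqrt(11 + y)
q(23, -14) - A(21, -13) = sqrt(11 + 23) - (-1)*(-13)/15 = sqrt(34) - 1*13/15 = sqrt(34) - 13/15 = -13/15 + sqrt(34)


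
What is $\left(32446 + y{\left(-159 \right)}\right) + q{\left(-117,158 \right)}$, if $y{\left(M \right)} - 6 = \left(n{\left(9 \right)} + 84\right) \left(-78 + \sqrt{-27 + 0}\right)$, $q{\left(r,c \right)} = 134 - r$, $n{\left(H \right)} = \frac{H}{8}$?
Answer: $\frac{104253}{4} + \frac{2043 i \sqrt{3}}{8} \approx 26063.0 + 442.32 i$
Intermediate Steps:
$n{\left(H \right)} = \frac{H}{8}$ ($n{\left(H \right)} = H \frac{1}{8} = \frac{H}{8}$)
$y{\left(M \right)} = - \frac{26535}{4} + \frac{2043 i \sqrt{3}}{8}$ ($y{\left(M \right)} = 6 + \left(\frac{1}{8} \cdot 9 + 84\right) \left(-78 + \sqrt{-27 + 0}\right) = 6 + \left(\frac{9}{8} + 84\right) \left(-78 + \sqrt{-27}\right) = 6 + \frac{681 \left(-78 + 3 i \sqrt{3}\right)}{8} = 6 - \left(\frac{26559}{4} - \frac{2043 i \sqrt{3}}{8}\right) = - \frac{26535}{4} + \frac{2043 i \sqrt{3}}{8}$)
$\left(32446 + y{\left(-159 \right)}\right) + q{\left(-117,158 \right)} = \left(32446 - \left(\frac{26535}{4} - \frac{2043 i \sqrt{3}}{8}\right)\right) + \left(134 - -117\right) = \left(\frac{103249}{4} + \frac{2043 i \sqrt{3}}{8}\right) + \left(134 + 117\right) = \left(\frac{103249}{4} + \frac{2043 i \sqrt{3}}{8}\right) + 251 = \frac{104253}{4} + \frac{2043 i \sqrt{3}}{8}$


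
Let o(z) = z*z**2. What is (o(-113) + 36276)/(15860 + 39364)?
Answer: -1406621/55224 ≈ -25.471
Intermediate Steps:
o(z) = z**3
(o(-113) + 36276)/(15860 + 39364) = ((-113)**3 + 36276)/(15860 + 39364) = (-1442897 + 36276)/55224 = -1406621*1/55224 = -1406621/55224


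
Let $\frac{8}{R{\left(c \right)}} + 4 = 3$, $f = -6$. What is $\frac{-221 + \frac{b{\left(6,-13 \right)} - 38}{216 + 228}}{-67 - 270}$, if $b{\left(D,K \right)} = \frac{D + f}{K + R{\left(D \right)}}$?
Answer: $\frac{49081}{74814} \approx 0.65604$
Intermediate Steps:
$R{\left(c \right)} = -8$ ($R{\left(c \right)} = \frac{8}{-4 + 3} = \frac{8}{-1} = 8 \left(-1\right) = -8$)
$b{\left(D,K \right)} = \frac{-6 + D}{-8 + K}$ ($b{\left(D,K \right)} = \frac{D - 6}{K - 8} = \frac{-6 + D}{-8 + K}$)
$\frac{-221 + \frac{b{\left(6,-13 \right)} - 38}{216 + 228}}{-67 - 270} = \frac{-221 + \frac{\frac{-6 + 6}{-8 - 13} - 38}{216 + 228}}{-67 - 270} = \frac{-221 + \frac{\frac{1}{-21} \cdot 0 - 38}{444}}{-337} = \left(-221 + \left(\left(- \frac{1}{21}\right) 0 - 38\right) \frac{1}{444}\right) \left(- \frac{1}{337}\right) = \left(-221 + \left(0 - 38\right) \frac{1}{444}\right) \left(- \frac{1}{337}\right) = \left(-221 - \frac{19}{222}\right) \left(- \frac{1}{337}\right) = \left(- \frac{49081}{222}\right) \left(- \frac{1}{337}\right) = \frac{49081}{74814}$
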